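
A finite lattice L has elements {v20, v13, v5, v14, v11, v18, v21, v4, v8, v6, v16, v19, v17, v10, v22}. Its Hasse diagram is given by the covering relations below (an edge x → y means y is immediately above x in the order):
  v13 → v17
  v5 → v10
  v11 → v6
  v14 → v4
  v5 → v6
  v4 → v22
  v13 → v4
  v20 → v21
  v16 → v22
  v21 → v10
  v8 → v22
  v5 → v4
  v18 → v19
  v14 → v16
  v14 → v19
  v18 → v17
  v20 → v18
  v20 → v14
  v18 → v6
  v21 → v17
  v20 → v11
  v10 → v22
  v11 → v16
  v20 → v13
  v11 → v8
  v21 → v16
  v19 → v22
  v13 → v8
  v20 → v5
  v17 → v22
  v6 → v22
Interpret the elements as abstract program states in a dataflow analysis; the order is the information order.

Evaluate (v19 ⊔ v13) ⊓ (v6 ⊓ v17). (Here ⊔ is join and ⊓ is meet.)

v18

v19 ∨ v13 = v22
v6 ∧ v17 = v18
v22 ∧ v18 = v18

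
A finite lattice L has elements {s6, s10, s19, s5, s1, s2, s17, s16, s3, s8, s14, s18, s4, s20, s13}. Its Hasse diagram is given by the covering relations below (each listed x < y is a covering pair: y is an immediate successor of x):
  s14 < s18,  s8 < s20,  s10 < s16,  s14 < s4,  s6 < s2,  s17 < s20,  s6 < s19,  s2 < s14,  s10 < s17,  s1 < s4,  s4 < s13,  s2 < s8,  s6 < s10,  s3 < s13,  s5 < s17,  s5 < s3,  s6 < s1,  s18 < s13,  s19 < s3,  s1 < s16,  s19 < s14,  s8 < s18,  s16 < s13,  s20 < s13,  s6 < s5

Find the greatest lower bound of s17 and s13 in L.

Common lower bounds of {s17, s13}: s10, s17, s5, s6.
The greatest among these is s17.

s17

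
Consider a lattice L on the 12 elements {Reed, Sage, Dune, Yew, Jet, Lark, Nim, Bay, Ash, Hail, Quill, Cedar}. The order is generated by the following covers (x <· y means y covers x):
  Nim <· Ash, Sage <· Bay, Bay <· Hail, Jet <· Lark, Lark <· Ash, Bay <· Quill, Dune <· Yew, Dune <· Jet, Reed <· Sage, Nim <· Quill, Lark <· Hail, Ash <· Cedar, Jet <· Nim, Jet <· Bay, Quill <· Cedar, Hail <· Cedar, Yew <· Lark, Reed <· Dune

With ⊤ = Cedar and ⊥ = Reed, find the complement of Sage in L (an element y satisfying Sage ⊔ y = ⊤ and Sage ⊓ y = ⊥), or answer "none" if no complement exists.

Need y with Sage ∨ y = Cedar and Sage ∧ y = Reed.
Checking each element gives: Ash.

Ash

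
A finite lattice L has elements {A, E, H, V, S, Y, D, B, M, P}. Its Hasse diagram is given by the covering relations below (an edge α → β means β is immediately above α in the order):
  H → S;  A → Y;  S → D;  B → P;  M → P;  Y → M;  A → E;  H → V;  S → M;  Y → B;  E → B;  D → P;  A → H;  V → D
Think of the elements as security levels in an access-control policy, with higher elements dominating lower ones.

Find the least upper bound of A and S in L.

Common upper bounds of {A, S}: D, M, P, S.
The least among these is S.

S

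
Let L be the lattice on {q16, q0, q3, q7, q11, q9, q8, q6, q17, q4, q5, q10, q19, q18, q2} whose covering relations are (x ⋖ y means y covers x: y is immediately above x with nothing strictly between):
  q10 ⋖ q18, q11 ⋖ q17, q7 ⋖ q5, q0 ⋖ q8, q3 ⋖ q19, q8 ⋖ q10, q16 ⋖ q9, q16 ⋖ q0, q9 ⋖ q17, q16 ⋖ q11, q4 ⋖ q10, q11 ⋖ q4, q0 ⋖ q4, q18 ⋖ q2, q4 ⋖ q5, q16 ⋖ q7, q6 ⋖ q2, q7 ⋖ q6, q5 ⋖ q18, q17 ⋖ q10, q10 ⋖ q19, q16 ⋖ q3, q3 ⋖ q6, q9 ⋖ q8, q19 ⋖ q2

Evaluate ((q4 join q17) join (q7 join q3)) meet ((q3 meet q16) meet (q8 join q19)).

q16

q4 ∨ q17 = q10
q7 ∨ q3 = q6
q10 ∨ q6 = q2
q3 ∧ q16 = q16
q8 ∨ q19 = q19
q16 ∧ q19 = q16
q2 ∧ q16 = q16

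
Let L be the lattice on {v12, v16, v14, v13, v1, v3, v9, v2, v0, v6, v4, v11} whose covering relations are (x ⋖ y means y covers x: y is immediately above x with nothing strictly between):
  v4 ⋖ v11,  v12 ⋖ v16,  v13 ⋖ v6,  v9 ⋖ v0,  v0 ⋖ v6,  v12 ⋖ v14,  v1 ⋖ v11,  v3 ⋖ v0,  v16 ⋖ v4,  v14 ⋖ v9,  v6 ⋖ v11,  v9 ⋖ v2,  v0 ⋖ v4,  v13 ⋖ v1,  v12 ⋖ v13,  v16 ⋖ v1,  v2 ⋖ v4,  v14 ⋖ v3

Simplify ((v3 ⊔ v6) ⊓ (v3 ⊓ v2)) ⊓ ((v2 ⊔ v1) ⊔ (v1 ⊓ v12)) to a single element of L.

v14

v3 ∨ v6 = v6
v3 ∧ v2 = v14
v6 ∧ v14 = v14
v2 ∨ v1 = v11
v1 ∧ v12 = v12
v11 ∨ v12 = v11
v14 ∧ v11 = v14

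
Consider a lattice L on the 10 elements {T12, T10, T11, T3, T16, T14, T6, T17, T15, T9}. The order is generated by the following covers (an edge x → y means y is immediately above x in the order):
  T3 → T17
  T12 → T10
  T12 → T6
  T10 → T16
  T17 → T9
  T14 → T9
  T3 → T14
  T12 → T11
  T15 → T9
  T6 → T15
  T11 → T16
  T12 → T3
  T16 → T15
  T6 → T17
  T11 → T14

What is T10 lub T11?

T16

Common upper bounds of {T10, T11}: T15, T16, T9.
The least among these is T16.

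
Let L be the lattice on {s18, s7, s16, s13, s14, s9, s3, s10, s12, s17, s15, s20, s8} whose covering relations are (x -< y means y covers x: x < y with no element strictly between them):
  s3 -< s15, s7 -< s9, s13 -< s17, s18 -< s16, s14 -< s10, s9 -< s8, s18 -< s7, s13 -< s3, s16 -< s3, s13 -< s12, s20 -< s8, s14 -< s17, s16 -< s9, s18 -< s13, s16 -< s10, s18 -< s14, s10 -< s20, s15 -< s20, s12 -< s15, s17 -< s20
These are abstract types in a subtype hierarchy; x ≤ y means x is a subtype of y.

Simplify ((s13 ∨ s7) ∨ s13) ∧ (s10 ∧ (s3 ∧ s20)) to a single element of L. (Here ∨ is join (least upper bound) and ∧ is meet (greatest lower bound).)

s16

s13 ∨ s7 = s8
s8 ∨ s13 = s8
s3 ∧ s20 = s3
s10 ∧ s3 = s16
s8 ∧ s16 = s16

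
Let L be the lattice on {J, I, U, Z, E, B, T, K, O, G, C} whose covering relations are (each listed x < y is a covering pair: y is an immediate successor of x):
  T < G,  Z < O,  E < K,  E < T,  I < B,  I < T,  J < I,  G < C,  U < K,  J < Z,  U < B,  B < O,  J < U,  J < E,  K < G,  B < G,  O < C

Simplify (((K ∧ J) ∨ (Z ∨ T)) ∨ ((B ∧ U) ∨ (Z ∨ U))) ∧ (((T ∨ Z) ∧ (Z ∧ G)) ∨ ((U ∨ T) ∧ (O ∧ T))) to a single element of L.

K ∧ J = J
Z ∨ T = C
J ∨ C = C
B ∧ U = U
Z ∨ U = O
U ∨ O = O
C ∨ O = C
T ∨ Z = C
Z ∧ G = J
C ∧ J = J
U ∨ T = G
O ∧ T = I
G ∧ I = I
J ∨ I = I
C ∧ I = I

I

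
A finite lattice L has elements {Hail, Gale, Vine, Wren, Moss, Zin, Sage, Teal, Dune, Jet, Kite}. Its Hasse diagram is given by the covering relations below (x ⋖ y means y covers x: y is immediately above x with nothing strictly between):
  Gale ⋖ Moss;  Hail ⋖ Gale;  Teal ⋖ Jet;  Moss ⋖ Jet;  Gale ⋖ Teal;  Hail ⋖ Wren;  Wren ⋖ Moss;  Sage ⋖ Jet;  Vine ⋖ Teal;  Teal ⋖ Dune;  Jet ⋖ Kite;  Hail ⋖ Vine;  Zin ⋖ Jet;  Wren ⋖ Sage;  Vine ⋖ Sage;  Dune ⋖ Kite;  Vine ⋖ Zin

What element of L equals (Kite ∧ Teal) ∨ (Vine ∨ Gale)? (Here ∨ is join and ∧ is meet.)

Kite ∧ Teal = Teal
Vine ∨ Gale = Teal
Teal ∨ Teal = Teal

Teal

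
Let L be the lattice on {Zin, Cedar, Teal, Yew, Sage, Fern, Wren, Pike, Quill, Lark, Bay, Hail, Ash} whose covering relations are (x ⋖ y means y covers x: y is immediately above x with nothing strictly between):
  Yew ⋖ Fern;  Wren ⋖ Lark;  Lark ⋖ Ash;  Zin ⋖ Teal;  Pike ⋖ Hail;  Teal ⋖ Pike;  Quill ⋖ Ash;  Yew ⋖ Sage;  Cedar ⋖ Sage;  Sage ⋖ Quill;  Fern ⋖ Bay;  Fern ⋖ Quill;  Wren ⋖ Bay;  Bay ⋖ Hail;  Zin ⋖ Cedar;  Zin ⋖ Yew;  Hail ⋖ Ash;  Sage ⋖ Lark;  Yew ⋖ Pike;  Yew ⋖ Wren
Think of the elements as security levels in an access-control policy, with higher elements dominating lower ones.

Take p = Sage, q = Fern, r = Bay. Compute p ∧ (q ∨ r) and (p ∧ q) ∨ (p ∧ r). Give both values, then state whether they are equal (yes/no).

Yew; Yew; yes

q ∨ r = Bay, so p ∧ (q ∨ r) = Sage ∧ Bay = Yew.
p ∧ q = Yew and p ∧ r = Yew, so (p ∧ q) ∨ (p ∧ r) = Yew ∨ Yew = Yew.
Equal: yes.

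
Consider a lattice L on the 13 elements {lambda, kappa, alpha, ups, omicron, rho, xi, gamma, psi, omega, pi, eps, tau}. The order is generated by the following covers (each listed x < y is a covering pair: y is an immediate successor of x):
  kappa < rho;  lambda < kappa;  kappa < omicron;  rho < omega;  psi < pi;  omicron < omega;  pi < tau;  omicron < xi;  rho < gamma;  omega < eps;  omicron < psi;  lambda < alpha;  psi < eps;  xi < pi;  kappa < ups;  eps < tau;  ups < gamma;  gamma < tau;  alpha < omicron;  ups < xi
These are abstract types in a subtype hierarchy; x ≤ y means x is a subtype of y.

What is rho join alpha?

Common upper bounds of {rho, alpha}: eps, omega, tau.
The least among these is omega.

omega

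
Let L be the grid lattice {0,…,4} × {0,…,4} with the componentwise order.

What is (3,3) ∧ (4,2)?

Common lower bounds of {(3,3), (4,2)}: (0,0), (0,1), (0,2), (1,0), (1,1), (1,2), (2,0), (2,1), (2,2), (3,0), (3,1), (3,2).
The greatest among these is (3,2).

(3,2)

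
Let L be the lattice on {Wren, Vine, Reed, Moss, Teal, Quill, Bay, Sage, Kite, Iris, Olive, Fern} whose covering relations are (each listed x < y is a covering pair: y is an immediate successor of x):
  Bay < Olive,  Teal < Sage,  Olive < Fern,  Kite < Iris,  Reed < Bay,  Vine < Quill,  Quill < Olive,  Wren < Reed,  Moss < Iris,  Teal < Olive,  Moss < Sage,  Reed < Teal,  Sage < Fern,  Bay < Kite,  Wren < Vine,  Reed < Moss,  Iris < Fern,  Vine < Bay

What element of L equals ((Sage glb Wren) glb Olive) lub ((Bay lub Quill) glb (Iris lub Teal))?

Sage ∧ Wren = Wren
Wren ∧ Olive = Wren
Bay ∨ Quill = Olive
Iris ∨ Teal = Fern
Olive ∧ Fern = Olive
Wren ∨ Olive = Olive

Olive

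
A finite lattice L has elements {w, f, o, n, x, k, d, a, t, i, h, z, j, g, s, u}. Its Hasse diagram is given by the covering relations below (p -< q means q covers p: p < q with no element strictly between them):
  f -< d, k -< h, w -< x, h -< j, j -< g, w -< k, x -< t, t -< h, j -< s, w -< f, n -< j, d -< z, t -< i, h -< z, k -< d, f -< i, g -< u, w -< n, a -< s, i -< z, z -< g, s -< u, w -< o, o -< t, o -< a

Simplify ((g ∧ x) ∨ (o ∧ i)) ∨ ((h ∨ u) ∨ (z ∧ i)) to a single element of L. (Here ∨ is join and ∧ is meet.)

g ∧ x = x
o ∧ i = o
x ∨ o = t
h ∨ u = u
z ∧ i = i
u ∨ i = u
t ∨ u = u

u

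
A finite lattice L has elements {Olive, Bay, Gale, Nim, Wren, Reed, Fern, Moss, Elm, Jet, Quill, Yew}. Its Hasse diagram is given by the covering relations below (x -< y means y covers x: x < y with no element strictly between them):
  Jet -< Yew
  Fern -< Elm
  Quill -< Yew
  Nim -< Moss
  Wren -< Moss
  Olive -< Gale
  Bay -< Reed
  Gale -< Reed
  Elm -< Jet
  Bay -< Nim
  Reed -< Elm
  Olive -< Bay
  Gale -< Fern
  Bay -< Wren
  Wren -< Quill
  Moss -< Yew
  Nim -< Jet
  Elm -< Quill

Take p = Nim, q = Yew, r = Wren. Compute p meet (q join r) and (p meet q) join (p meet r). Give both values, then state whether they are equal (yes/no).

Nim; Nim; yes

q join r = Yew, so p meet (q join r) = Nim meet Yew = Nim.
p meet q = Nim and p meet r = Bay, so (p meet q) join (p meet r) = Nim join Bay = Nim.
Equal: yes.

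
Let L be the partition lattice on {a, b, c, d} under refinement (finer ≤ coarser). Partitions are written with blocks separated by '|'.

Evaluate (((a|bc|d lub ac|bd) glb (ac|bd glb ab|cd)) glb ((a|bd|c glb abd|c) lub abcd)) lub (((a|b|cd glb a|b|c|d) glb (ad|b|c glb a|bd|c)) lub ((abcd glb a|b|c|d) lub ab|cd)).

a|bc|d ∨ ac|bd = abcd
ac|bd ∧ ab|cd = a|b|c|d
abcd ∧ a|b|c|d = a|b|c|d
a|bd|c ∧ abd|c = a|bd|c
a|bd|c ∨ abcd = abcd
a|b|c|d ∧ abcd = a|b|c|d
a|b|cd ∧ a|b|c|d = a|b|c|d
ad|b|c ∧ a|bd|c = a|b|c|d
a|b|c|d ∧ a|b|c|d = a|b|c|d
abcd ∧ a|b|c|d = a|b|c|d
a|b|c|d ∨ ab|cd = ab|cd
a|b|c|d ∨ ab|cd = ab|cd
a|b|c|d ∨ ab|cd = ab|cd

ab|cd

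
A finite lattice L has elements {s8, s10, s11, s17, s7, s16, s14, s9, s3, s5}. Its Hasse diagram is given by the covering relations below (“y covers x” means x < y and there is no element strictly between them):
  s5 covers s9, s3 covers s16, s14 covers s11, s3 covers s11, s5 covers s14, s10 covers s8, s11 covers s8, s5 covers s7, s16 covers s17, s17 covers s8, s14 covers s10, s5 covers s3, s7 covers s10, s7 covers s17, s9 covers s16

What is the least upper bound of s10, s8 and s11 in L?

s14

Common upper bounds of {s10, s8, s11}: s14, s5.
The least among these is s14.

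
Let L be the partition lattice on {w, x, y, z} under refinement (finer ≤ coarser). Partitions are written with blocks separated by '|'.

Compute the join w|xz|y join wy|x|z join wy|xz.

The join of w|xz|y, wy|x|z, wy|xz merges any blocks that overlap across the partitions, giving wy|xz.

wy|xz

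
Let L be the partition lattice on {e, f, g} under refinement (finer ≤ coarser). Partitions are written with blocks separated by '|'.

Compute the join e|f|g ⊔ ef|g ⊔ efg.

The join of e|f|g, ef|g, efg merges any blocks that overlap across the partitions, giving efg.

efg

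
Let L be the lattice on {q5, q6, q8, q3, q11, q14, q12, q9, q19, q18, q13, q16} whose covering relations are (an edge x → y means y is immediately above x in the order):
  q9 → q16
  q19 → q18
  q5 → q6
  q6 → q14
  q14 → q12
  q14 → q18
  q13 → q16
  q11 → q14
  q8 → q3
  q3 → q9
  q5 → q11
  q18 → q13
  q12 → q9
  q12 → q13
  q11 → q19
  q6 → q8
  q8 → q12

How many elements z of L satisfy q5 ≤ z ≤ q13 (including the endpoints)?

The interval [q5, q13] = {q11, q12, q13, q14, q18, q19, q5, q6, q8}, which has 9 elements.

9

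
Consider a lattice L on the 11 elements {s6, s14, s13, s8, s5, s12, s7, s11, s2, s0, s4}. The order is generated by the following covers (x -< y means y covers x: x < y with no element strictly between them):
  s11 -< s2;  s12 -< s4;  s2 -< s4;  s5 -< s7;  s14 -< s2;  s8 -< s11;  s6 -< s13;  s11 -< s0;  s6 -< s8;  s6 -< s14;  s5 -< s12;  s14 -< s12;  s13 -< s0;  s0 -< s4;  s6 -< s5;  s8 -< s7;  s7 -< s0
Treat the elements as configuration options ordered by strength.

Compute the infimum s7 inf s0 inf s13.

Common lower bounds of {s7, s0, s13}: s6.
The greatest among these is s6.

s6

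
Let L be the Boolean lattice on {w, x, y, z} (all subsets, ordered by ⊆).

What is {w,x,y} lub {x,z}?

Under ⊆, join is union: {w,x,y} ∪ {x,z} = {w,x,y,z}.

{w,x,y,z}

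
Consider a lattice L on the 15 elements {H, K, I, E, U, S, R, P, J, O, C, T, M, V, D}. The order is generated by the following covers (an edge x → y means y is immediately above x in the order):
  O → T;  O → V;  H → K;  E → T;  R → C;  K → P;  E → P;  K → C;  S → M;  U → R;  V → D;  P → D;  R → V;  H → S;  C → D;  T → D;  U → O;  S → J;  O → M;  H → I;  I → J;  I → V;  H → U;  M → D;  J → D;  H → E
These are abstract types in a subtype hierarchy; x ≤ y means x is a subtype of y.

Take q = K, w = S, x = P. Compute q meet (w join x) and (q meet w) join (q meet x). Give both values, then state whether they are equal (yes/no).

K; K; yes

w join x = D, so q meet (w join x) = K meet D = K.
q meet w = H and q meet x = K, so (q meet w) join (q meet x) = H join K = K.
Equal: yes.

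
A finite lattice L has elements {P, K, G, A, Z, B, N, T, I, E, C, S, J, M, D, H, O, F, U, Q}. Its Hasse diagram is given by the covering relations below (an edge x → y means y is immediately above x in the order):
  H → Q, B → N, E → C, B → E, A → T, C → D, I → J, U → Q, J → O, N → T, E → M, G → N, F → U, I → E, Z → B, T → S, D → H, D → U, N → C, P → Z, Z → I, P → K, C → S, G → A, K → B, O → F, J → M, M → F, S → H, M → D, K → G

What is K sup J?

Common upper bounds of {K, J}: D, F, H, M, Q, U.
The least among these is M.

M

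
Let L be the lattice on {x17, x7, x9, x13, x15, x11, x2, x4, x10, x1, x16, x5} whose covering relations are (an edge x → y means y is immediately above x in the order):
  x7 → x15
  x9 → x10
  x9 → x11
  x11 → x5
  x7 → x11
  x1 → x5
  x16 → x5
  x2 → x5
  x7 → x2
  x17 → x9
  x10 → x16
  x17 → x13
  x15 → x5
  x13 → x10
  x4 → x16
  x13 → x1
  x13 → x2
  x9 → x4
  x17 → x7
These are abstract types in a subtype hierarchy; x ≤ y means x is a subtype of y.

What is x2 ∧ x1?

Common lower bounds of {x2, x1}: x13, x17.
The greatest among these is x13.

x13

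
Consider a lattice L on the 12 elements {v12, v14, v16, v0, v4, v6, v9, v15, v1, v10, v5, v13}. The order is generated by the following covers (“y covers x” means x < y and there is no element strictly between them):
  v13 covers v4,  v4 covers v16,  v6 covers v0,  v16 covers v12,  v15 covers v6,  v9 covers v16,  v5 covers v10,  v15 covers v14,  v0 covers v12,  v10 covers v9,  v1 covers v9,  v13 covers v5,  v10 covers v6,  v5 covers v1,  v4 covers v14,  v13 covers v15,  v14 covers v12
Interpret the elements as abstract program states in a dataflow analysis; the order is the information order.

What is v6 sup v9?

Common upper bounds of {v6, v9}: v10, v13, v5.
The least among these is v10.

v10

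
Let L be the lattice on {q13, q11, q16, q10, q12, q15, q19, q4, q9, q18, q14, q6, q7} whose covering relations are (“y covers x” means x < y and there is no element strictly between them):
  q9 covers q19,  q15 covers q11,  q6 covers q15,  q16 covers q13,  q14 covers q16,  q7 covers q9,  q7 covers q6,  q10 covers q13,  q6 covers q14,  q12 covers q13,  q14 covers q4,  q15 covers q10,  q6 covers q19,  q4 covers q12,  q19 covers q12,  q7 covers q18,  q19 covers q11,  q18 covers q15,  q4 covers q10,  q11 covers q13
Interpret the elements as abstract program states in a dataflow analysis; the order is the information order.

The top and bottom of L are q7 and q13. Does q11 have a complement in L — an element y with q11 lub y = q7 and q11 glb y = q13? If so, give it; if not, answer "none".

none

For every candidate y, either q11 ∨ y ≠ q7 or q11 ∧ y ≠ q13; no complement exists.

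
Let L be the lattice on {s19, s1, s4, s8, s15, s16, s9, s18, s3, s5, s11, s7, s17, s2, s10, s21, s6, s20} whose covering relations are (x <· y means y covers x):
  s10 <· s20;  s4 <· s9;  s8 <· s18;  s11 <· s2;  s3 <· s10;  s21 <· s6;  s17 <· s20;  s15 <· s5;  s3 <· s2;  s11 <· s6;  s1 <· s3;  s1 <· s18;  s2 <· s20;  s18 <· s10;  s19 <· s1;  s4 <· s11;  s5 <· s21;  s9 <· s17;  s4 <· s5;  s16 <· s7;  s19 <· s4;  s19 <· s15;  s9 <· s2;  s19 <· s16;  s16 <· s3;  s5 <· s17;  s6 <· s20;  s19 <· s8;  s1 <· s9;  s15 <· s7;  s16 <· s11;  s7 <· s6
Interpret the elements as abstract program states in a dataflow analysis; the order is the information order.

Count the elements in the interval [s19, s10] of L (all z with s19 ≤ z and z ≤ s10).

7

The interval [s19, s10] = {s1, s10, s16, s18, s19, s3, s8}, which has 7 elements.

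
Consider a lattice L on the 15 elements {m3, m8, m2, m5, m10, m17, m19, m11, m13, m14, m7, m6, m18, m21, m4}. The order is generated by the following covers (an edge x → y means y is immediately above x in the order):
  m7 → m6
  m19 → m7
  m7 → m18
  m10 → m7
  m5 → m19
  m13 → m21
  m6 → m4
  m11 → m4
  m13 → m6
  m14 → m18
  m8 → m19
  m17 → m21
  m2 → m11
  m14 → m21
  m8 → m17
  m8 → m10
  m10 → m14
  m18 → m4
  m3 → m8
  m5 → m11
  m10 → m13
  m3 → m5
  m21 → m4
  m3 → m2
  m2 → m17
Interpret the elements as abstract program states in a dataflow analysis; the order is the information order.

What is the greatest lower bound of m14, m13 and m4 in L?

m10

Common lower bounds of {m14, m13, m4}: m10, m3, m8.
The greatest among these is m10.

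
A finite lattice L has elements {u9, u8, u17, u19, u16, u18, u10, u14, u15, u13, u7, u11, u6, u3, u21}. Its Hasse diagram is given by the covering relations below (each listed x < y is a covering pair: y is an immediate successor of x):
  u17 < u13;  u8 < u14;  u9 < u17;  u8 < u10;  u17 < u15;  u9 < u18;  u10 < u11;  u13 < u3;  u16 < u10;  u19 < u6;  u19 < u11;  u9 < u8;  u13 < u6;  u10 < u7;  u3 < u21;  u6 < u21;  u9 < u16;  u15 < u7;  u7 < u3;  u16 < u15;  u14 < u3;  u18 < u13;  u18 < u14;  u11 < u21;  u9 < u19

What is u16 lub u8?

u10

Common upper bounds of {u16, u8}: u10, u11, u21, u3, u7.
The least among these is u10.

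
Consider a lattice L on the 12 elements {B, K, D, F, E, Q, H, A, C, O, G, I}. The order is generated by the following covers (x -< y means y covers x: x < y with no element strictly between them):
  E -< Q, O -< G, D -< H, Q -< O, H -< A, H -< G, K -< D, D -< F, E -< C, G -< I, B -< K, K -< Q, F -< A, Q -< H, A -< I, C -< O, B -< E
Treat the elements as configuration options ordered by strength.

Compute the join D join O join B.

Common upper bounds of {D, O, B}: G, I.
The least among these is G.

G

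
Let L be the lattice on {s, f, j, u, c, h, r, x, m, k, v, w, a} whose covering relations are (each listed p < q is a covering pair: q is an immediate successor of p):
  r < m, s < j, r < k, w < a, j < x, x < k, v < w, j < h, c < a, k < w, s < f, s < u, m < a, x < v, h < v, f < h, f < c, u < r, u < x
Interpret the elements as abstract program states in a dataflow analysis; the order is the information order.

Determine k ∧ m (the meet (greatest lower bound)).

r

Common lower bounds of {k, m}: r, s, u.
The greatest among these is r.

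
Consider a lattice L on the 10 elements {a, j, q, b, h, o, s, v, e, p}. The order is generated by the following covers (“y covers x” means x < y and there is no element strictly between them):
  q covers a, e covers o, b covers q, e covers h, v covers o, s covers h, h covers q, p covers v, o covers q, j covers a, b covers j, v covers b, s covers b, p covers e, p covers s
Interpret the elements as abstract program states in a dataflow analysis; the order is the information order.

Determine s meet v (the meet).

Common lower bounds of {s, v}: a, b, j, q.
The greatest among these is b.

b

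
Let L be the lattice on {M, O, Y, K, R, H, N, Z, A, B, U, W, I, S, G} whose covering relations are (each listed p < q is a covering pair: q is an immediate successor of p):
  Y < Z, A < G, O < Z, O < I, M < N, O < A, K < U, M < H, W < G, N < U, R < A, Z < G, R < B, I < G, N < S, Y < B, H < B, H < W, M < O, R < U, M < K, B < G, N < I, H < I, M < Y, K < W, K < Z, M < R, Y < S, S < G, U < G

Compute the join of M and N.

Common upper bounds of {M, N}: G, I, N, S, U.
The least among these is N.

N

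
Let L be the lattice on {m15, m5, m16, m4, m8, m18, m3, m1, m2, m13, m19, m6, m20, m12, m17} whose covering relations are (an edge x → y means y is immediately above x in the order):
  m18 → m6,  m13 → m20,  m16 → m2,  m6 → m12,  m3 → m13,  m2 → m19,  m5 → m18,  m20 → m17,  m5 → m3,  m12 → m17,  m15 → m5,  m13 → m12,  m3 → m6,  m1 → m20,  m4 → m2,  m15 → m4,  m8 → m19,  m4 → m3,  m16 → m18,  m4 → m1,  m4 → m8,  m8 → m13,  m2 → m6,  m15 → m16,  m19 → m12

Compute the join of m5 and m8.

Common upper bounds of {m5, m8}: m12, m13, m17, m20.
The least among these is m13.

m13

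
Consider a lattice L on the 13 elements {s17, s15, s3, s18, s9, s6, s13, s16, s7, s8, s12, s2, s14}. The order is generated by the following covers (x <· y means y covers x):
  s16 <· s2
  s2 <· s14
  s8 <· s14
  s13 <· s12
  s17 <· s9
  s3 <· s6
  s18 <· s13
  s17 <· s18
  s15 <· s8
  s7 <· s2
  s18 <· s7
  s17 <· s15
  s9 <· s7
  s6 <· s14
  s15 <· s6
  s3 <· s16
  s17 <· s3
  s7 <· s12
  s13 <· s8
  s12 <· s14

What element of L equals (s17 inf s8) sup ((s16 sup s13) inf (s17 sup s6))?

s6

s17 ∧ s8 = s17
s16 ∨ s13 = s14
s17 ∨ s6 = s6
s14 ∧ s6 = s6
s17 ∨ s6 = s6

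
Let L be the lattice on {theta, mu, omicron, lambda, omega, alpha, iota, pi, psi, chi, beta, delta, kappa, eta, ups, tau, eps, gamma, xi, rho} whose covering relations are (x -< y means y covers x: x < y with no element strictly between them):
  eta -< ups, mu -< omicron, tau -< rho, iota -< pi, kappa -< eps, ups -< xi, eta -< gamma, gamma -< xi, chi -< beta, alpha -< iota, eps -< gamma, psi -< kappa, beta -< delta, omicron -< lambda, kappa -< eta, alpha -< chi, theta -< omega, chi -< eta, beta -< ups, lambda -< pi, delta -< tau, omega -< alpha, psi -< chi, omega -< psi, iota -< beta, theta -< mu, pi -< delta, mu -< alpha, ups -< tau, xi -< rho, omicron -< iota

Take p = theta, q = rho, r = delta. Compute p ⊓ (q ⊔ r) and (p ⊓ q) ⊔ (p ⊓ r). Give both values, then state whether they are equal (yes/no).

theta; theta; yes

q ⊔ r = rho, so p ⊓ (q ⊔ r) = theta ⊓ rho = theta.
p ⊓ q = theta and p ⊓ r = theta, so (p ⊓ q) ⊔ (p ⊓ r) = theta ⊔ theta = theta.
Equal: yes.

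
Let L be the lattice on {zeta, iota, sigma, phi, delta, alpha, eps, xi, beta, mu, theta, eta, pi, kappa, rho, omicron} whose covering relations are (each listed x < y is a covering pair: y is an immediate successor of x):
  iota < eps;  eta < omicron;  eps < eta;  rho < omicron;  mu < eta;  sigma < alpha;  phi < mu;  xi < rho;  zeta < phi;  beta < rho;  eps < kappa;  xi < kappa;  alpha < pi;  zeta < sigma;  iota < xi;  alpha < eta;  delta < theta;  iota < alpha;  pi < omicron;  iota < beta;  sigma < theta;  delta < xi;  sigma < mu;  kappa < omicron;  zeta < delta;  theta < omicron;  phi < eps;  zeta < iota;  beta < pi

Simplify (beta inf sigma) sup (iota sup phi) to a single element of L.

eps

beta ∧ sigma = zeta
iota ∨ phi = eps
zeta ∨ eps = eps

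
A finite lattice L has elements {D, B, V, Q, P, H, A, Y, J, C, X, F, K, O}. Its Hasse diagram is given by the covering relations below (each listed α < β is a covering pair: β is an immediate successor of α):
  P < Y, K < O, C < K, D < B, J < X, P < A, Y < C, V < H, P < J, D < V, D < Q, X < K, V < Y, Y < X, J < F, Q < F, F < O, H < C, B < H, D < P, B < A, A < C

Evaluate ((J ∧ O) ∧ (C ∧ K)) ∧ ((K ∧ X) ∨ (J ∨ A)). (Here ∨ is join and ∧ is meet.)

P

J ∧ O = J
C ∧ K = C
J ∧ C = P
K ∧ X = X
J ∨ A = K
X ∨ K = K
P ∧ K = P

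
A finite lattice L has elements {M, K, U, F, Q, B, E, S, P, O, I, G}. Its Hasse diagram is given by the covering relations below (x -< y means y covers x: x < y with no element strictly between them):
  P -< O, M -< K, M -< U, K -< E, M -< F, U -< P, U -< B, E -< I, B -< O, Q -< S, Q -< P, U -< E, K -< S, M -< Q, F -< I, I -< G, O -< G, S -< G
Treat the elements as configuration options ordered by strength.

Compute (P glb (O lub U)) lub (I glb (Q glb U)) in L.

O ∨ U = O
P ∧ O = P
Q ∧ U = M
I ∧ M = M
P ∨ M = P

P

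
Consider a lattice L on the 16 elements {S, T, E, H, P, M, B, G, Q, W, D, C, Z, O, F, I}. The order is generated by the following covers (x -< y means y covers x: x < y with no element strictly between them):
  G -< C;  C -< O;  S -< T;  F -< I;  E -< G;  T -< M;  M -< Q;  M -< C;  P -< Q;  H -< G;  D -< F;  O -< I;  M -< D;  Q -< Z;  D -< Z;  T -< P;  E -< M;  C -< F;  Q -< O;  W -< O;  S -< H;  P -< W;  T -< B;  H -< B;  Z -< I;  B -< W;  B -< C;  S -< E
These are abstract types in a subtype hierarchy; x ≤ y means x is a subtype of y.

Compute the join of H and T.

B

Common upper bounds of {H, T}: B, C, F, I, O, W.
The least among these is B.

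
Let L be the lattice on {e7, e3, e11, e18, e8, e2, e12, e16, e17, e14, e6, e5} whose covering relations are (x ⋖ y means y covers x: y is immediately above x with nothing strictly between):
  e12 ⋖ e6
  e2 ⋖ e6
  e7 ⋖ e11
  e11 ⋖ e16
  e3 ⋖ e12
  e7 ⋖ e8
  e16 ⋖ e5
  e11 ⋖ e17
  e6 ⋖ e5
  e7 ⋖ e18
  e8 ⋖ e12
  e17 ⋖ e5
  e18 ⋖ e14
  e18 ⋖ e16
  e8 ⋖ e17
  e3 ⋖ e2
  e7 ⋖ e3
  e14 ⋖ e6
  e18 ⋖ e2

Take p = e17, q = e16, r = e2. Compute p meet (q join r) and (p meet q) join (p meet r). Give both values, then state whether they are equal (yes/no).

e17; e11; no

q join r = e5, so p meet (q join r) = e17 meet e5 = e17.
p meet q = e11 and p meet r = e7, so (p meet q) join (p meet r) = e11 join e7 = e11.
Equal: no.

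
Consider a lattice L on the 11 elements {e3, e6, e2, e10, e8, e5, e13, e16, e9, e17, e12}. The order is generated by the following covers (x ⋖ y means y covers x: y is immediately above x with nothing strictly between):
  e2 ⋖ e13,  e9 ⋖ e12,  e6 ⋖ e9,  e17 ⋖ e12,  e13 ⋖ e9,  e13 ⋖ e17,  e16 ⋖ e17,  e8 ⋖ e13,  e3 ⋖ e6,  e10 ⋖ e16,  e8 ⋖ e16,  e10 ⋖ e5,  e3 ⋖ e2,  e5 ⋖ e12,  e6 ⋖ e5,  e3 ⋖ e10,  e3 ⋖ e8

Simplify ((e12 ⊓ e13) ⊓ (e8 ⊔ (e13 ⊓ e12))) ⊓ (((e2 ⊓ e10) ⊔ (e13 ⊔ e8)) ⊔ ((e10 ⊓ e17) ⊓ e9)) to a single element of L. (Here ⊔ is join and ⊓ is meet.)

e12 ∧ e13 = e13
e13 ∧ e12 = e13
e8 ∨ e13 = e13
e13 ∧ e13 = e13
e2 ∧ e10 = e3
e13 ∨ e8 = e13
e3 ∨ e13 = e13
e10 ∧ e17 = e10
e10 ∧ e9 = e3
e13 ∨ e3 = e13
e13 ∧ e13 = e13

e13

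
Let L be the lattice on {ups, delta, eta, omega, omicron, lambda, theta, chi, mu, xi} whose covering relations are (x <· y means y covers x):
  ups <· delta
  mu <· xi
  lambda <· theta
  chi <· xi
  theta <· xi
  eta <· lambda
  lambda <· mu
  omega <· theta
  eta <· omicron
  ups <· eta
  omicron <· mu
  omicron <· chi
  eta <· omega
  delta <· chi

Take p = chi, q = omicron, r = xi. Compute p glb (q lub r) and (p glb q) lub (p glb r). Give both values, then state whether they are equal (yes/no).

q lub r = xi, so p glb (q lub r) = chi glb xi = chi.
p glb q = omicron and p glb r = chi, so (p glb q) lub (p glb r) = omicron lub chi = chi.
Equal: yes.

chi; chi; yes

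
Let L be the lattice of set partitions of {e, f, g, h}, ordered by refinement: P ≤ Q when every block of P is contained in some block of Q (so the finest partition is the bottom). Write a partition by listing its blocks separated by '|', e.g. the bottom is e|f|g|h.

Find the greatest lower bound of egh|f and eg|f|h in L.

The meet (common refinement) of egh|f and eg|f|h intersects blocks pairwise, giving eg|f|h.

eg|f|h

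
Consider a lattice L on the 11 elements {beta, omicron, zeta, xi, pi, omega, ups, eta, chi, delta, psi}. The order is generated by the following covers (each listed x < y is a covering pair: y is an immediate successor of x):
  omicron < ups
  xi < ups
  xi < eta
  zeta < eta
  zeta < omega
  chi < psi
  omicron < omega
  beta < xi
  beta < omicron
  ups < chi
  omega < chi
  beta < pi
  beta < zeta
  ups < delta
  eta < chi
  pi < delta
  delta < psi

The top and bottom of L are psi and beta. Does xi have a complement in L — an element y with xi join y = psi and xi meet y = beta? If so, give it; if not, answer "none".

For every candidate y, either xi ∨ y ≠ psi or xi ∧ y ≠ beta; no complement exists.

none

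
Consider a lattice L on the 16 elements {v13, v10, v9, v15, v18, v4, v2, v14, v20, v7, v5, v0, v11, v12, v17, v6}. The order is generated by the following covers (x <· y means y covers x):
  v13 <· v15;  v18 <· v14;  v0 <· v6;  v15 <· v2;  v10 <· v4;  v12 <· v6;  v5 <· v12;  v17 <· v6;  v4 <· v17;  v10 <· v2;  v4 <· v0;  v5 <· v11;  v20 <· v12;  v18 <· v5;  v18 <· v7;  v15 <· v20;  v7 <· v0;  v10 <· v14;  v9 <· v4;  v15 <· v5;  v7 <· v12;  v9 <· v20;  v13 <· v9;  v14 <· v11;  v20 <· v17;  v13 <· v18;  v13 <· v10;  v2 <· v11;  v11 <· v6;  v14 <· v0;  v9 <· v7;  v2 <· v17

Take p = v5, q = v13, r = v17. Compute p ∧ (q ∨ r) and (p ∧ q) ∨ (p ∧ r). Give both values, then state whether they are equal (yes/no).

v15; v15; yes

q ∨ r = v17, so p ∧ (q ∨ r) = v5 ∧ v17 = v15.
p ∧ q = v13 and p ∧ r = v15, so (p ∧ q) ∨ (p ∧ r) = v13 ∨ v15 = v15.
Equal: yes.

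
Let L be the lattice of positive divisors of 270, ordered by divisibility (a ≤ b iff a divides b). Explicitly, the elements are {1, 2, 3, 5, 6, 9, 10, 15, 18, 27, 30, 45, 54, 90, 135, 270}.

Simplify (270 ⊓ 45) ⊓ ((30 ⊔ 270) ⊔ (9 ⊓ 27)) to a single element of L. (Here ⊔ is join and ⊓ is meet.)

45

270 ∧ 45 = 45
30 ∨ 270 = 270
9 ∧ 27 = 9
270 ∨ 9 = 270
45 ∧ 270 = 45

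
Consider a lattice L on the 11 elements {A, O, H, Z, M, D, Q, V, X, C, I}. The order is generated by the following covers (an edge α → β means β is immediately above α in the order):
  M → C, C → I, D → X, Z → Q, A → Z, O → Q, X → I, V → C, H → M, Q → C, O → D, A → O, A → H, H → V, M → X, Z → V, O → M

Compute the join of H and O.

Common upper bounds of {H, O}: C, I, M, X.
The least among these is M.

M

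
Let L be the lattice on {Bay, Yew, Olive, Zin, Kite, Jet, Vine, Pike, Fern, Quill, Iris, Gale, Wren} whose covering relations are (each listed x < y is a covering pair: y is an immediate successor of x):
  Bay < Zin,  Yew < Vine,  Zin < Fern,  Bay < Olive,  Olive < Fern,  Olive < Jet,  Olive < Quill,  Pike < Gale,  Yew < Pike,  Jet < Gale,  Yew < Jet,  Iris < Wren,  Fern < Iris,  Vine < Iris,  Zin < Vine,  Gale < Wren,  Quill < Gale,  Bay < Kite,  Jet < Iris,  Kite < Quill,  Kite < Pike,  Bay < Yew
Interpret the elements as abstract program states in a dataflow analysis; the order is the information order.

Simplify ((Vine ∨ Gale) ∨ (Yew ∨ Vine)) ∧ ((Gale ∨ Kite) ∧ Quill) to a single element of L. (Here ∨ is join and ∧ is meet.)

Vine ∨ Gale = Wren
Yew ∨ Vine = Vine
Wren ∨ Vine = Wren
Gale ∨ Kite = Gale
Gale ∧ Quill = Quill
Wren ∧ Quill = Quill

Quill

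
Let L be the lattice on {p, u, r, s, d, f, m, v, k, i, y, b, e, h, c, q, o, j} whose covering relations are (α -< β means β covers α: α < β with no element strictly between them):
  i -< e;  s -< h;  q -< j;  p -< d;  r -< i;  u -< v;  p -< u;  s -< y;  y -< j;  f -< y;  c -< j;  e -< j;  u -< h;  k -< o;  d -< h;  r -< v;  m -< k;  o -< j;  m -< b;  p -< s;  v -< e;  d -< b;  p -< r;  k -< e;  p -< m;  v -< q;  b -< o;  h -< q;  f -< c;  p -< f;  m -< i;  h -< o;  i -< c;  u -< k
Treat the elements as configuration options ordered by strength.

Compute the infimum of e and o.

k

Common lower bounds of {e, o}: k, m, p, u.
The greatest among these is k.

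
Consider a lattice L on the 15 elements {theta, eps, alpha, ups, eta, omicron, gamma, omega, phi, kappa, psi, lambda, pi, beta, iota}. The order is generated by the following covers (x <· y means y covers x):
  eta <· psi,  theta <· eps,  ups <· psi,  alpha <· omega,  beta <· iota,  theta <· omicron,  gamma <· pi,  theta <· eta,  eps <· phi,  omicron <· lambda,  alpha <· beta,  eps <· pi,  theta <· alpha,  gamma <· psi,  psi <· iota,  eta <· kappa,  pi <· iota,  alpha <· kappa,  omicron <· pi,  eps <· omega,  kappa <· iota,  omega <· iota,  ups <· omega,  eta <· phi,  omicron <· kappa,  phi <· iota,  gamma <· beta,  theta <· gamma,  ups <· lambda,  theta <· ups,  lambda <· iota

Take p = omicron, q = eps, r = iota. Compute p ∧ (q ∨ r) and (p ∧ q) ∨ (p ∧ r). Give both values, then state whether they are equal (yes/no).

omicron; omicron; yes

q ∨ r = iota, so p ∧ (q ∨ r) = omicron ∧ iota = omicron.
p ∧ q = theta and p ∧ r = omicron, so (p ∧ q) ∨ (p ∧ r) = theta ∨ omicron = omicron.
Equal: yes.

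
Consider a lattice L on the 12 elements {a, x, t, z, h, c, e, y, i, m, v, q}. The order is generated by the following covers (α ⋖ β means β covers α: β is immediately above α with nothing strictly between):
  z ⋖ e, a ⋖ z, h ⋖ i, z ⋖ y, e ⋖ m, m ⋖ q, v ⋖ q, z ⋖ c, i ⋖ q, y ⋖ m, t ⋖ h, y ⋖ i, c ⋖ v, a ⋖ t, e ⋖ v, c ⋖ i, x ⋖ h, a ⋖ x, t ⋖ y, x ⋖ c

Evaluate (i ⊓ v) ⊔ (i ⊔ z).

i ∧ v = c
i ∨ z = i
c ∨ i = i

i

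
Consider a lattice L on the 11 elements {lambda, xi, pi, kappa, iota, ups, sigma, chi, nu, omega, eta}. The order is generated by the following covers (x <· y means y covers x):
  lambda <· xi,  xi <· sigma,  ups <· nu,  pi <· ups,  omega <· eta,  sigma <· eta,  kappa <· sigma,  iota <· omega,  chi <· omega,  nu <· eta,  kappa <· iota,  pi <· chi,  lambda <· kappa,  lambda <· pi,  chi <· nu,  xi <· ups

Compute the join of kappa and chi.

omega

Common upper bounds of {kappa, chi}: eta, omega.
The least among these is omega.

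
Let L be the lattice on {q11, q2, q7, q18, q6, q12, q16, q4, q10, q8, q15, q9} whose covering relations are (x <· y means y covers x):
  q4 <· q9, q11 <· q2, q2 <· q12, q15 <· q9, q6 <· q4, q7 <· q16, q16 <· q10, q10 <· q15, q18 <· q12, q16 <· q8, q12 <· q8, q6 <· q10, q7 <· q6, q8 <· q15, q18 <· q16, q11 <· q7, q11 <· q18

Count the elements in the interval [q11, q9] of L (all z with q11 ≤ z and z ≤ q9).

12

The interval [q11, q9] = {q10, q11, q12, q15, q16, q18, q2, q4, q6, q7, q8, q9}, which has 12 elements.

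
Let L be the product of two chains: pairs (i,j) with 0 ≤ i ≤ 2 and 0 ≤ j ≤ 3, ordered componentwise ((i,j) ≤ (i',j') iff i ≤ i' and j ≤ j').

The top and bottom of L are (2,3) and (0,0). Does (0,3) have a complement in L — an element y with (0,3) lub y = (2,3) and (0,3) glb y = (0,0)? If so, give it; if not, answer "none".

Need y with (0,3) ∨ y = (2,3) and (0,3) ∧ y = (0,0).
Checking each element gives: (2,0).

(2,0)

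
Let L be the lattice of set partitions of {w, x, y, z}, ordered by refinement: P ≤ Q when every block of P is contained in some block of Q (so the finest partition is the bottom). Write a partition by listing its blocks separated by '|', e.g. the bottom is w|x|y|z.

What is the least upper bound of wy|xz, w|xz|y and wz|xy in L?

wxyz

Common upper bounds of {wy|xz, w|xz|y, wz|xy}: wxyz.
The least among these is wxyz.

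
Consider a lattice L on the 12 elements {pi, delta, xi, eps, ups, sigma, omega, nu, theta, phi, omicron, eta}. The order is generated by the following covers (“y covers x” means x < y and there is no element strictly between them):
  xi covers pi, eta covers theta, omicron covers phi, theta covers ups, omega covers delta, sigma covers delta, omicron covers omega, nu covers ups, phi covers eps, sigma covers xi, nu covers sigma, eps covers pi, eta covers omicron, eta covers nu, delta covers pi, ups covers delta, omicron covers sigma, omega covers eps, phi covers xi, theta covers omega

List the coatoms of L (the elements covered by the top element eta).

The coatoms are exactly the elements covered by eta: nu, omicron, theta.

nu, omicron, theta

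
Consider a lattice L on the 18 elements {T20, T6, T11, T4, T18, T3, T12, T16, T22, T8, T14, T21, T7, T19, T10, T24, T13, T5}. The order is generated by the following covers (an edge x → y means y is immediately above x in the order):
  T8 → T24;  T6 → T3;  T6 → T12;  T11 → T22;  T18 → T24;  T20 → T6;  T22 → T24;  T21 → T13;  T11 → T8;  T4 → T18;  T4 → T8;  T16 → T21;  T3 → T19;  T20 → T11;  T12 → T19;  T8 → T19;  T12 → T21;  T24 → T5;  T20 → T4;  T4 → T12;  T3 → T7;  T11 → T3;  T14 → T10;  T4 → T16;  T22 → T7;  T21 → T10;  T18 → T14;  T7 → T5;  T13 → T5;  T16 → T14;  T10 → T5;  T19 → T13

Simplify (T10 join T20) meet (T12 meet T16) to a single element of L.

T10 ∨ T20 = T10
T12 ∧ T16 = T4
T10 ∧ T4 = T4

T4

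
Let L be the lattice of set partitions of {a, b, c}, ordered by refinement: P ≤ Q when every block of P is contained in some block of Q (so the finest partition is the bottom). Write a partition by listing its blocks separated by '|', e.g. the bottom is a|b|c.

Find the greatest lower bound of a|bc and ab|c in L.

The meet (common refinement) of a|bc and ab|c intersects blocks pairwise, giving a|b|c.

a|b|c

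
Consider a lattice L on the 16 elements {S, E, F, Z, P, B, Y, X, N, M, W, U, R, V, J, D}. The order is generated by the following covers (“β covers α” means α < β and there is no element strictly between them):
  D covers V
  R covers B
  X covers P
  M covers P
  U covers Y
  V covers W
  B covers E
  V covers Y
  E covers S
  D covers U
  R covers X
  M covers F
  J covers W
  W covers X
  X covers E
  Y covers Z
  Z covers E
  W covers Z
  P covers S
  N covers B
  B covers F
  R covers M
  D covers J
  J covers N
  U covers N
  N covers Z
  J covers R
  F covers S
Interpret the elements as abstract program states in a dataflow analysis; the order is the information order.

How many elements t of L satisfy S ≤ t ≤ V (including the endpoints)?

The interval [S, V] = {E, P, S, V, W, X, Y, Z}, which has 8 elements.

8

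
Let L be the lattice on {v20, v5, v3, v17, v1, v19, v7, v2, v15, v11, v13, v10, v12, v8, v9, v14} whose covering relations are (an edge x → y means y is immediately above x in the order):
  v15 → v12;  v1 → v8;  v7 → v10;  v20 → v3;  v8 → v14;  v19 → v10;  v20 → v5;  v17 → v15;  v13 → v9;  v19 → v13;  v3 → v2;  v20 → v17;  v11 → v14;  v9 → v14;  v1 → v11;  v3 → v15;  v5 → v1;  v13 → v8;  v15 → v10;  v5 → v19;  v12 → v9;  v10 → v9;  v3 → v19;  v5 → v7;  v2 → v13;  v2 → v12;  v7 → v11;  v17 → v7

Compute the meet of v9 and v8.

Common lower bounds of {v9, v8}: v13, v19, v2, v20, v3, v5.
The greatest among these is v13.

v13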